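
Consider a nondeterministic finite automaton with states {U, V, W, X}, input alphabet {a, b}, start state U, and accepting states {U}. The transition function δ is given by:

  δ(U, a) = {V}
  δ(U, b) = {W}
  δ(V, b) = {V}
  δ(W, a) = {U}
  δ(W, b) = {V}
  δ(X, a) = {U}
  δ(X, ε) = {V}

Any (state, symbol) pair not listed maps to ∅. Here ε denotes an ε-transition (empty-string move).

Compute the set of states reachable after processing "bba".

∅

Start in {U}.
Read 'b': {U} → {W}.
Read 'b': {W} → {V}.
Read 'a': {V} → ∅.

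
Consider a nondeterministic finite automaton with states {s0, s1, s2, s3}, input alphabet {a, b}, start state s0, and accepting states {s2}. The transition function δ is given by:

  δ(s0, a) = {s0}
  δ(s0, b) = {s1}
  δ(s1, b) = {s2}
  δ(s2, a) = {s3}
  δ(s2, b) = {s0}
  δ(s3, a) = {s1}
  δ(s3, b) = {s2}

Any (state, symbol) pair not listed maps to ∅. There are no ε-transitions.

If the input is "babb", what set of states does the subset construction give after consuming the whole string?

∅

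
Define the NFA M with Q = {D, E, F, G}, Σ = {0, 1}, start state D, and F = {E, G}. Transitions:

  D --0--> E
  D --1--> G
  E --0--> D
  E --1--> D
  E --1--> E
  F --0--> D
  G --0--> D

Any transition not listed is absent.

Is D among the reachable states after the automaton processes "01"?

Start in {D}.
Read '0': D→{E}; now {E}.
Read '1': E→{D, E}; now {D, E}.
State D is in {D, E}.

Yes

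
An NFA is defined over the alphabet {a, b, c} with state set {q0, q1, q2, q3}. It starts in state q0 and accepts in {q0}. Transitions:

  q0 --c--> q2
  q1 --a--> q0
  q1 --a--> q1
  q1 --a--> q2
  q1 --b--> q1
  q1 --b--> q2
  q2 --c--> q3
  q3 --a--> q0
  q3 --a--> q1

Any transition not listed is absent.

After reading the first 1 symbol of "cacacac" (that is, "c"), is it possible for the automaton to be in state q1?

No

Start in {q0}.
Read 'c': q0→{q2}; now {q2}.
State q1 is not in {q2}.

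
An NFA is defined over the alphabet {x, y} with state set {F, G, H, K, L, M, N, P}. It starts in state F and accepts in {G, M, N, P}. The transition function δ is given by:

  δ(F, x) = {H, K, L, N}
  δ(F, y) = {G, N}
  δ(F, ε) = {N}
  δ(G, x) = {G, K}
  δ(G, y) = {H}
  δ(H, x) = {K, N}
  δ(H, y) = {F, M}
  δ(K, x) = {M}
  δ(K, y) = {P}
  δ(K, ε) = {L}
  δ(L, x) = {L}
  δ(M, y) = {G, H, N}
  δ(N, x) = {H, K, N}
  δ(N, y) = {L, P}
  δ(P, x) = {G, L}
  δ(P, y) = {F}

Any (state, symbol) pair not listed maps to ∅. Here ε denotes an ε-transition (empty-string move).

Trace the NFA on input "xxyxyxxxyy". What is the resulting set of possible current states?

{F, G, H, L, M, N, P}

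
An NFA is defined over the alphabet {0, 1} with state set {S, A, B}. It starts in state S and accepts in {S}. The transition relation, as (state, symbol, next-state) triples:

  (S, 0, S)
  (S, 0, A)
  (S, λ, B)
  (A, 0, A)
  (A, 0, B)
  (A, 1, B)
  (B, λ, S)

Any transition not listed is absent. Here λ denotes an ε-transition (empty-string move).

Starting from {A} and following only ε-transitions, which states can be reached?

Begin with {A}.
No ε-moves leave this set, so the closure equals the set itself.

{A}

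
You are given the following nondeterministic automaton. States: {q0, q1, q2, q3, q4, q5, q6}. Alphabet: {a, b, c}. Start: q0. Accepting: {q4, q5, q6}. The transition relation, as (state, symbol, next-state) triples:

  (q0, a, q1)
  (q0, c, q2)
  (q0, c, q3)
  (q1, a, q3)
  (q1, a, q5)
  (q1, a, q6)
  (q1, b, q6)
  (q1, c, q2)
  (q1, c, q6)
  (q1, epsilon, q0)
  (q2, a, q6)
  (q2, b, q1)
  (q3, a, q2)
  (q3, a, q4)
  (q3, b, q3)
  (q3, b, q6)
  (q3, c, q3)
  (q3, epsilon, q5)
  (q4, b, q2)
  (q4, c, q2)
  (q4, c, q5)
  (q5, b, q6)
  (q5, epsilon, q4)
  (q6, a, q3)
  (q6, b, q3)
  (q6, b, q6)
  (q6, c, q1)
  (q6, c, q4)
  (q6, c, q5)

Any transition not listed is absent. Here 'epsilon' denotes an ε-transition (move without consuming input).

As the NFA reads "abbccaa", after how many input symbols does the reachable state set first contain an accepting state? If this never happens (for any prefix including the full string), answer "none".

Start in {q0}.
Read 'a': q0→{q1}; union {q1}; ε-closure = {q0, q1}.
Read 'b': q0→∅, q1→{q6}; now {q6}.
None of the earlier sets intersect F, but {q6} does.

2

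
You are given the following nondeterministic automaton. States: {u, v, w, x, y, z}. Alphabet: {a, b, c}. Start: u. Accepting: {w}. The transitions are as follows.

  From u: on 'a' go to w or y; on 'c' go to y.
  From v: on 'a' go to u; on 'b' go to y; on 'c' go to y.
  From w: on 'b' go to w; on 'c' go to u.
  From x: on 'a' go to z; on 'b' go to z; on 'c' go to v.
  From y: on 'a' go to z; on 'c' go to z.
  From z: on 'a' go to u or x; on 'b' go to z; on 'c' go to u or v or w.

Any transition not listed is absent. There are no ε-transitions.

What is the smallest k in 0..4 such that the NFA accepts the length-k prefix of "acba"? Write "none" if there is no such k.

Start in {u}.
Read 'a': {u} → {w, y}.
None of the earlier sets intersect F, but {w, y} does.

1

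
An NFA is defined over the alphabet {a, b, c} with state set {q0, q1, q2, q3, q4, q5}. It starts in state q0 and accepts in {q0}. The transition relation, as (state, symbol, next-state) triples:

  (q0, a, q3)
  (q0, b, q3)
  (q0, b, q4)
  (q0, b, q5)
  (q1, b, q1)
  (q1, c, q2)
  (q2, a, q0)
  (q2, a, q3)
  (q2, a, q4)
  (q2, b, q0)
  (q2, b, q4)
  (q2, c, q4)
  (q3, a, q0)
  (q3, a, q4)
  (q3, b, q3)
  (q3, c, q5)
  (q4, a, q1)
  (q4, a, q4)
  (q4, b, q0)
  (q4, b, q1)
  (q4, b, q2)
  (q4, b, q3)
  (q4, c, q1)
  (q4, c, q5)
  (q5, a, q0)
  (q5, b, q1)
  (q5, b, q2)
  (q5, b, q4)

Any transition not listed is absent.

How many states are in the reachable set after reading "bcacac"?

0

Start in {q0}.
Read 'b': {q0} → {q3, q4, q5}.
Read 'c': {q3, q4, q5} → {q1, q5}.
Read 'a': {q1, q5} → {q0}.
Read 'c': {q0} → ∅.
The set is empty and remains empty for the remaining 2 symbols.
That set has 0 states.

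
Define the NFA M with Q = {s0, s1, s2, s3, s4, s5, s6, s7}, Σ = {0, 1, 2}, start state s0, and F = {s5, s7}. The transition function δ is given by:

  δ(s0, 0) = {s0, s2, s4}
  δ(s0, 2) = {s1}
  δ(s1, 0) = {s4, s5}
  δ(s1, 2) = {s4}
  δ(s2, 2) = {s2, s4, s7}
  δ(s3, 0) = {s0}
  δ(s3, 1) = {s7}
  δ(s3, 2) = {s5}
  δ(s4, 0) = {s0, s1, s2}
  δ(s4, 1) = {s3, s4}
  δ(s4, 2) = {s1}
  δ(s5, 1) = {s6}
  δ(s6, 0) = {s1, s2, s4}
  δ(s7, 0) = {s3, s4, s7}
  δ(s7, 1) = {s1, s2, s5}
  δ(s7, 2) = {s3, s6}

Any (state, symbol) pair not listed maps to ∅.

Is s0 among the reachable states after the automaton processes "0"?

Start in {s0}.
Read '0': s0→{s0, s2, s4}; now {s0, s2, s4}.
State s0 is in {s0, s2, s4}.

Yes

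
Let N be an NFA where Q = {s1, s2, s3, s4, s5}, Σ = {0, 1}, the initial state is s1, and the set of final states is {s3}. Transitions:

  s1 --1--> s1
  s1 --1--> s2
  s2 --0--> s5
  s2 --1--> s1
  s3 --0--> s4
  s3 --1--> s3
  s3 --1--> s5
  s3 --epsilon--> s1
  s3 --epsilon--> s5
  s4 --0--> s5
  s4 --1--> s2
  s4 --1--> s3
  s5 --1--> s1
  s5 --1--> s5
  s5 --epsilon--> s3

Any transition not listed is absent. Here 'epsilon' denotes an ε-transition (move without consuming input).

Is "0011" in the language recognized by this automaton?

No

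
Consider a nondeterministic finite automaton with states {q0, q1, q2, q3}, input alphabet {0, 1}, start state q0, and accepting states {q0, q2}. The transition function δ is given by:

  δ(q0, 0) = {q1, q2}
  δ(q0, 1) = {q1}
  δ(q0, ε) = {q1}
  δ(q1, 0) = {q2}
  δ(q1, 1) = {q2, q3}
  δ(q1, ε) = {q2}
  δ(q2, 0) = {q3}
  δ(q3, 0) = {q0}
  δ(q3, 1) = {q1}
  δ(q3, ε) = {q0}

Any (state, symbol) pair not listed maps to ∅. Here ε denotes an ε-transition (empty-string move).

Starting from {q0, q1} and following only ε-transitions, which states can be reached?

{q0, q1, q2}

Begin with {q0, q1}.
ε-move q1 → q2; add q2.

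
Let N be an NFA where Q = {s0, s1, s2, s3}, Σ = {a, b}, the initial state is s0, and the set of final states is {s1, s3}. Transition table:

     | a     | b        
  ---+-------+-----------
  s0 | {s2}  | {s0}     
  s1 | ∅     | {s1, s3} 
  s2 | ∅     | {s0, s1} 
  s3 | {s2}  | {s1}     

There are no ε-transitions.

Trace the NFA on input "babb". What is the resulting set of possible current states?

{s0, s1, s3}

Start in {s0}.
Read 'b': s0→{s0}; now {s0}.
Read 'a': s0→{s2}; now {s2}.
Read 'b': s2→{s0, s1}; now {s0, s1}.
Read 'b': s0→{s0}, s1→{s1, s3}; now {s0, s1, s3}.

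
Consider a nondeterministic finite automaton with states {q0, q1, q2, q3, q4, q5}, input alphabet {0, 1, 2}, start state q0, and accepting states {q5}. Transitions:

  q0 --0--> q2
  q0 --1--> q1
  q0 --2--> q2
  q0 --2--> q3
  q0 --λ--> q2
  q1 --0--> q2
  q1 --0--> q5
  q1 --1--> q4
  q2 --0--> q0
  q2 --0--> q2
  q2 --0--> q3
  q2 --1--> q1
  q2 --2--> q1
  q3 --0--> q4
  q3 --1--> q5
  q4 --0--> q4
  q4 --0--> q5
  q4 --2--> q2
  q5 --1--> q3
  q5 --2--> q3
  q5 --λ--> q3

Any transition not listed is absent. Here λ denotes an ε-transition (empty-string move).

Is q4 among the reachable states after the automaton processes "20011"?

Yes

Start: ε-closure({q0}) = {q0, q2}.
Read '2': q0→{q2, q3}, q2→{q1}; now {q1, q2, q3}.
Read '0': q1→{q2, q5}, q2→{q0, q2, q3}, q3→{q4}; now {q0, q2, q3, q4, q5}.
Read '0': q0→{q2}, q2→{q0, q2, q3}, q3→{q4}, q4→{q4, q5}, q5→∅; now {q0, q2, q3, q4, q5}.
Read '1': q0→{q1}, q2→{q1}, q3→{q5}, q4→∅, q5→{q3}; now {q1, q3, q5}.
Read '1': q1→{q4}, q3→{q5}, q5→{q3}; now {q3, q4, q5}.
State q4 is in {q3, q4, q5}.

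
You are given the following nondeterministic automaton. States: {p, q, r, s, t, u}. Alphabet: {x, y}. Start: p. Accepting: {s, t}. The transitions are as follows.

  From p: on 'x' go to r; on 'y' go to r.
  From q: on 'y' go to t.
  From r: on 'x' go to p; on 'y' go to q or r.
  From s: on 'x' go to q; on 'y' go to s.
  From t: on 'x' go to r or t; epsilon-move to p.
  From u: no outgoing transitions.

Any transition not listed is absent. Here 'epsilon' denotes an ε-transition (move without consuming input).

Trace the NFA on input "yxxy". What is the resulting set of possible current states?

{q, r}

Start in {p}.
Read 'y': p→{r}; now {r}.
Read 'x': r→{p}; now {p}.
Read 'x': p→{r}; now {r}.
Read 'y': r→{q, r}; now {q, r}.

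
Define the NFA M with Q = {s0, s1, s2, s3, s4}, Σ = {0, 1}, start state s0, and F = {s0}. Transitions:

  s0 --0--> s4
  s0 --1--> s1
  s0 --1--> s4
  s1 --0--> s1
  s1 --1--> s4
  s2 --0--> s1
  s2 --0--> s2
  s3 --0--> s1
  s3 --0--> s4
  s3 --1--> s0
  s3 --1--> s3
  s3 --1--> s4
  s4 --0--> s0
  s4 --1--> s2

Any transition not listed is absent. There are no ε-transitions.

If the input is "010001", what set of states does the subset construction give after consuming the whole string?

{s4}

Start in {s0}.
Read '0': {s0} → {s4}.
Read '1': {s4} → {s2}.
Read '0': {s2} → {s1, s2}.
Read '0': {s1, s2} → {s1, s2}.
Read '0': {s1, s2} → {s1, s2}.
Read '1': {s1, s2} → {s4}.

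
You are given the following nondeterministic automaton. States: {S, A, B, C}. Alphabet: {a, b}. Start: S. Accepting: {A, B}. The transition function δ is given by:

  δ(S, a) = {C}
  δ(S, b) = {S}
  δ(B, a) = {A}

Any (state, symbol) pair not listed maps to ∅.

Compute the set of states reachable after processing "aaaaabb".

Start in {S}.
Read 'a': {S} → {C}.
Read 'a': {C} → ∅.
The set is empty and remains empty for the remaining 5 symbols.

∅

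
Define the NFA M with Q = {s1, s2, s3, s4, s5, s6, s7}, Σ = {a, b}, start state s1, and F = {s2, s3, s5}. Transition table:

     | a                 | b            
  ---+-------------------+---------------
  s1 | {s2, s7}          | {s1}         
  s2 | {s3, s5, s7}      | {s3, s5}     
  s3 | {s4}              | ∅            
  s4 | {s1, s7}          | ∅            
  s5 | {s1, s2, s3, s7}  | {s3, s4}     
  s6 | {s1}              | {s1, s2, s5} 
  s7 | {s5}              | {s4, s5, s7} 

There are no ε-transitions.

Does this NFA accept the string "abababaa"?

Yes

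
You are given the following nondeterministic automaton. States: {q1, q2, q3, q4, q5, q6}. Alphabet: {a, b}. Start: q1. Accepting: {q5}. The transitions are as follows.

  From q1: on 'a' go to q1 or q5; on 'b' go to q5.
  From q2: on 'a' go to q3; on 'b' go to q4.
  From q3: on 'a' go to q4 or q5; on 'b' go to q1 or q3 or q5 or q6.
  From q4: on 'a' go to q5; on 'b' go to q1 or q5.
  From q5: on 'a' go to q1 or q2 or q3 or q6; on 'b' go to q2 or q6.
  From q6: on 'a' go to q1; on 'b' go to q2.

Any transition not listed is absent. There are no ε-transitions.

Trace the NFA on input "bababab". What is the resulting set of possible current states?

{q1, q2, q3, q4, q5, q6}

Start in {q1}.
Read 'b': {q1} → {q5}.
Read 'a': {q5} → {q1, q2, q3, q6}.
Read 'b': {q1, q2, q3, q6} → {q1, q2, q3, q4, q5, q6}.
Read 'a': {q1, q2, q3, q4, q5, q6} → {q1, q2, q3, q4, q5, q6}.
Read 'b': {q1, q2, q3, q4, q5, q6} → {q1, q2, q3, q4, q5, q6}.
Read 'a': {q1, q2, q3, q4, q5, q6} → {q1, q2, q3, q4, q5, q6}.
Read 'b': {q1, q2, q3, q4, q5, q6} → {q1, q2, q3, q4, q5, q6}.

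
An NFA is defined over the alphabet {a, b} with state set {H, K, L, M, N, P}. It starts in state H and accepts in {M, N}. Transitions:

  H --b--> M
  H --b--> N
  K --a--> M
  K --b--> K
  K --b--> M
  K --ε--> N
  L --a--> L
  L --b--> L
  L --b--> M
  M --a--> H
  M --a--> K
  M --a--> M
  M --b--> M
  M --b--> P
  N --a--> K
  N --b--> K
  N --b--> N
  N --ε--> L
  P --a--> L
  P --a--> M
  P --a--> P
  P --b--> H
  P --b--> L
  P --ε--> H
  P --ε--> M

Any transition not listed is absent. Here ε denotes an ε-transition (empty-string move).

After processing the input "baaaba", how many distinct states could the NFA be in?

6

Start in {H}.
Read 'b': {H} → {L, M, N}.
Read 'a': {L, M, N} → {H, K, L, M, N}.
Read 'a': {H, K, L, M, N} → {H, K, L, M, N}.
Read 'a': {H, K, L, M, N} → {H, K, L, M, N}.
Read 'b': {H, K, L, M, N} → {H, K, L, M, N, P}.
Read 'a': {H, K, L, M, N, P} → {H, K, L, M, N, P}.
That set has 6 states.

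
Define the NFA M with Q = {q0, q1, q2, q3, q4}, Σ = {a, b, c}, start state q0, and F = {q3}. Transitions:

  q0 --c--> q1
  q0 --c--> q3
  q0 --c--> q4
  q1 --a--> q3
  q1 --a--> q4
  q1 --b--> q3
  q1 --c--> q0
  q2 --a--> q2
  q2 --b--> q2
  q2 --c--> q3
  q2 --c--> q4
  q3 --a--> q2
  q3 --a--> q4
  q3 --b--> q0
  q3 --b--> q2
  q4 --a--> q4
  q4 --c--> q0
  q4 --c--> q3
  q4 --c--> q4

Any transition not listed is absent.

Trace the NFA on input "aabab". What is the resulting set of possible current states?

∅

Start in {q0}.
Read 'a': q0→∅; now ∅.
The set is empty and remains empty for the remaining 4 symbols.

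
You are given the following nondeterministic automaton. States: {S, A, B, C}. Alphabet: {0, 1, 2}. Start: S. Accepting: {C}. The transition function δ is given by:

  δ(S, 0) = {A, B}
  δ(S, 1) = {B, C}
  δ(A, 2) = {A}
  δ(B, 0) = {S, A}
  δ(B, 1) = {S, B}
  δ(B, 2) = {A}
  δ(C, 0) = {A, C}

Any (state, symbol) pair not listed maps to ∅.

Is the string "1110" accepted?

Yes

Start in {S}.
Read '1': {S} → {B, C}.
Read '1': {B, C} → {S, B}.
Read '1': {S, B} → {S, B, C}.
Read '0': {S, B, C} → {S, A, B, C}.
The final set {S, A, B, C} contains the accepting state C.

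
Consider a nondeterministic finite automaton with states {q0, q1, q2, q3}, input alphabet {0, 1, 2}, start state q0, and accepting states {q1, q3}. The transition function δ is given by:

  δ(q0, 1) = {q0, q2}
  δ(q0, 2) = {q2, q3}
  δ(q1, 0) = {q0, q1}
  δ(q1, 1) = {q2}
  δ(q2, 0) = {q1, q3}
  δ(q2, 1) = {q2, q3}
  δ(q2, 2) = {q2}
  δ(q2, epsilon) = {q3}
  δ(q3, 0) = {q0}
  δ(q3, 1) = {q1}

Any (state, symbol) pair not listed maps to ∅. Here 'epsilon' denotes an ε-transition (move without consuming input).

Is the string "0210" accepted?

No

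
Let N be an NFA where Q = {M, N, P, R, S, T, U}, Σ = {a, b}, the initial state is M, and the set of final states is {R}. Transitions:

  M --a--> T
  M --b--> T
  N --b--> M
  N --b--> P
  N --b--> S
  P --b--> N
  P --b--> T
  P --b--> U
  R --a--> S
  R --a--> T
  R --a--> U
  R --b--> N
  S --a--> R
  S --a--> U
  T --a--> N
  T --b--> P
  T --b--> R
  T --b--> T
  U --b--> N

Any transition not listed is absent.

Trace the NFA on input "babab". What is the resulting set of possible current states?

Start in {M}.
Read 'b': M→{T}; now {T}.
Read 'a': T→{N}; now {N}.
Read 'b': N→{M, P, S}; now {M, P, S}.
Read 'a': M→{T}, P→∅, S→{R, U}; now {R, T, U}.
Read 'b': R→{N}, T→{P, R, T}, U→{N}; now {N, P, R, T}.

{N, P, R, T}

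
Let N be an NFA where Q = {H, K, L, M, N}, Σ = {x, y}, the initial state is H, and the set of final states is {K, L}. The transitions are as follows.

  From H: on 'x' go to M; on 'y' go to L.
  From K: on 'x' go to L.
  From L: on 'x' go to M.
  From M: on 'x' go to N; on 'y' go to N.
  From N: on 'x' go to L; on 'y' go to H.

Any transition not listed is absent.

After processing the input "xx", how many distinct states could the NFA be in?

Start in {H}.
Read 'x': H→{M}; now {M}.
Read 'x': M→{N}; now {N}.
That set has 1 state.

1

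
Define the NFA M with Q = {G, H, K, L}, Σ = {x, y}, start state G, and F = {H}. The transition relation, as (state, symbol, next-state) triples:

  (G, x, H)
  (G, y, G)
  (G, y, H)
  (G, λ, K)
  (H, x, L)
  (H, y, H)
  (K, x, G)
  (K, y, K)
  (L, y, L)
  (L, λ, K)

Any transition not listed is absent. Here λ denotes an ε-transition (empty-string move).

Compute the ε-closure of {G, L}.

{G, K, L}

Begin with {G, L}.
ε-move G → K; add K.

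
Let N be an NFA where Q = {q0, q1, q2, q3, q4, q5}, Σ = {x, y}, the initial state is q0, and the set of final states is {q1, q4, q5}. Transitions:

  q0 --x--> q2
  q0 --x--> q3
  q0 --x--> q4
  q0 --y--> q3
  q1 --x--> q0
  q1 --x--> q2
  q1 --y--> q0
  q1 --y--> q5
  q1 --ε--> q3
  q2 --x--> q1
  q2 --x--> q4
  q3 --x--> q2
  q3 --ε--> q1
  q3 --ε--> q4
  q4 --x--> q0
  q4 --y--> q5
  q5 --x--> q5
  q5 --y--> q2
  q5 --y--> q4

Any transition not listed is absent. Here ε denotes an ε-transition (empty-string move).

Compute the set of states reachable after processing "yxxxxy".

{q0, q1, q3, q4, q5}

Start in {q0}.
Read 'y': {q0} → {q1, q3, q4}.
Read 'x': {q1, q3, q4} → {q0, q2}.
Read 'x': {q0, q2} → {q1, q2, q3, q4}.
Read 'x': {q1, q2, q3, q4} → {q0, q1, q2, q3, q4}.
Read 'x': {q0, q1, q2, q3, q4} → {q0, q1, q2, q3, q4}.
Read 'y': {q0, q1, q2, q3, q4} → {q0, q1, q3, q4, q5}.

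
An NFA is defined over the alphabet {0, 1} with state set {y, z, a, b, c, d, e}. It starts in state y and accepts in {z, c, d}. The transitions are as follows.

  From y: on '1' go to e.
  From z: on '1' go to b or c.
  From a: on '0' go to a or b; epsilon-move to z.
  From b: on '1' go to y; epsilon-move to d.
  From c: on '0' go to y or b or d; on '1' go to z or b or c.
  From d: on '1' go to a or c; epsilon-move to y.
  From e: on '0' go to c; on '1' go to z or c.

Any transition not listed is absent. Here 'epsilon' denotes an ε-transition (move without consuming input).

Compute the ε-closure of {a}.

{z, a}

Begin with {a}.
ε-move a → z; add z.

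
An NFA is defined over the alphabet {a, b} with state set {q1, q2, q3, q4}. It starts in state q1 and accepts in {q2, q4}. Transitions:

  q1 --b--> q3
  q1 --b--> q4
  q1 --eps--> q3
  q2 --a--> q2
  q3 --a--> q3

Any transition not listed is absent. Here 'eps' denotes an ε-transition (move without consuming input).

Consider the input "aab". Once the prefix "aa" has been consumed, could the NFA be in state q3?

Yes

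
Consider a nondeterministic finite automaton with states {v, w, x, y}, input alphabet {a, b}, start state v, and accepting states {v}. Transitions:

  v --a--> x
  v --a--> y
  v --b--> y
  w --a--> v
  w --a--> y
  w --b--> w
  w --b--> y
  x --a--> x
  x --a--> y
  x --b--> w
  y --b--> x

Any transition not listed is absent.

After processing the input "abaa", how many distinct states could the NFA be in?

Start in {v}.
Read 'a': v→{x, y}; now {x, y}.
Read 'b': x→{w}, y→{x}; now {w, x}.
Read 'a': w→{v, y}, x→{x, y}; now {v, x, y}.
Read 'a': v→{x, y}, x→{x, y}, y→∅; now {x, y}.
That set has 2 states.

2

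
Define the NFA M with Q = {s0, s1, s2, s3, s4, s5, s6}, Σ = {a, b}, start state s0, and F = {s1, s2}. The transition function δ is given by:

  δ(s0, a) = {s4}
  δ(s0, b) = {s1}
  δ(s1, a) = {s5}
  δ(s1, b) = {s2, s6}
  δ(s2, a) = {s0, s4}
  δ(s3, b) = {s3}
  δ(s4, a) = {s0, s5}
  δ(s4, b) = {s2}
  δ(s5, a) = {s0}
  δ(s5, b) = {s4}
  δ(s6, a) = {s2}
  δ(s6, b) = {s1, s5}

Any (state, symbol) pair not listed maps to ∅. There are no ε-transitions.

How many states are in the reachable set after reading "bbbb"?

3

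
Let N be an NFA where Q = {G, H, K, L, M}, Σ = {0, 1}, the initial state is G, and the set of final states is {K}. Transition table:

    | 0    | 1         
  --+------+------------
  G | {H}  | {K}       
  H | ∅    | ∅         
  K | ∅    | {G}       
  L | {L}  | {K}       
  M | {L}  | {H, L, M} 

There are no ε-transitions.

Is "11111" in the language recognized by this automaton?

Yes

Start in {G}.
Read '1': G→{K}; now {K}.
Read '1': K→{G}; now {G}.
Read '1': G→{K}; now {K}.
Read '1': K→{G}; now {G}.
Read '1': G→{K}; now {K}.
The final set {K} contains the accepting state K.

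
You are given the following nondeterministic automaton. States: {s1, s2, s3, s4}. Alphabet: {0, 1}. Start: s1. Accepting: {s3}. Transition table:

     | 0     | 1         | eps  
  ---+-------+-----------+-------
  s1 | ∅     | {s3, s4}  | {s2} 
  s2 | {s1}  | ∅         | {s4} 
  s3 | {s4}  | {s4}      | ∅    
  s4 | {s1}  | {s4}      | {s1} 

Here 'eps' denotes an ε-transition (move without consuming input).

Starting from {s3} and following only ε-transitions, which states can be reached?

Begin with {s3}.
No ε-moves leave this set, so the closure equals the set itself.

{s3}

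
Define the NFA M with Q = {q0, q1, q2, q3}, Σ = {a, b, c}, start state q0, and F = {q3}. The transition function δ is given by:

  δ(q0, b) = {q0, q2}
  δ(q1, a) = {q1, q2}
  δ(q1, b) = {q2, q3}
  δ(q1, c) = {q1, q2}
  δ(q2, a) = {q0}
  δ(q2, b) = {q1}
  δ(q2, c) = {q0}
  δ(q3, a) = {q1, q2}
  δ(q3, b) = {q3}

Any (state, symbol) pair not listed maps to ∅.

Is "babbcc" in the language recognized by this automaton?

No

Start in {q0}.
Read 'b': q0→{q0, q2}; now {q0, q2}.
Read 'a': q0→∅, q2→{q0}; now {q0}.
Read 'b': q0→{q0, q2}; now {q0, q2}.
Read 'b': q0→{q0, q2}, q2→{q1}; now {q0, q1, q2}.
Read 'c': q0→∅, q1→{q1, q2}, q2→{q0}; now {q0, q1, q2}.
Read 'c': q0→∅, q1→{q1, q2}, q2→{q0}; now {q0, q1, q2}.
The final set {q0, q1, q2} contains no accepting state.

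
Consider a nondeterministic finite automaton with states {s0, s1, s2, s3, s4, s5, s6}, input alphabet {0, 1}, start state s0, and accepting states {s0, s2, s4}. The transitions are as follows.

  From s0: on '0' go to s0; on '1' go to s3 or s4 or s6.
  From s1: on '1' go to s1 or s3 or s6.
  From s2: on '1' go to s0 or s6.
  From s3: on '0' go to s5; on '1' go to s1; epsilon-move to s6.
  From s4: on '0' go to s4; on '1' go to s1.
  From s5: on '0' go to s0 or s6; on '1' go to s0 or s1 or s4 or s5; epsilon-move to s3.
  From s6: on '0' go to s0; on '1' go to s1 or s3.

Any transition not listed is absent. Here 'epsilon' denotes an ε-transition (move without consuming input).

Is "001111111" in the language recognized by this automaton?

Start in {s0}.
Read '0': {s0} → {s0}.
Read '0': {s0} → {s0}.
Read '1': {s0} → {s3, s4, s6}.
Read '1': {s3, s4, s6} → {s1, s3, s6}.
Read '1': {s1, s3, s6} → {s1, s3, s6}.
Read '1': {s1, s3, s6} → {s1, s3, s6}.
Read '1': {s1, s3, s6} → {s1, s3, s6}.
Read '1': {s1, s3, s6} → {s1, s3, s6}.
Read '1': {s1, s3, s6} → {s1, s3, s6}.
The final set {s1, s3, s6} contains no accepting state.

No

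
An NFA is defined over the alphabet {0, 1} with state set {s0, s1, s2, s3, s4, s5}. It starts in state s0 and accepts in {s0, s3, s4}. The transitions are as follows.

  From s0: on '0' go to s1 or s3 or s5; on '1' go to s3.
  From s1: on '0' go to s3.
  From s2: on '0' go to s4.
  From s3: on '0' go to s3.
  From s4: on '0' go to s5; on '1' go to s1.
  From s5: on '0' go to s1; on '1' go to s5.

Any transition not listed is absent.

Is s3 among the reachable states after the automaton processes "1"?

Yes

Start in {s0}.
Read '1': s0→{s3}; now {s3}.
State s3 is in {s3}.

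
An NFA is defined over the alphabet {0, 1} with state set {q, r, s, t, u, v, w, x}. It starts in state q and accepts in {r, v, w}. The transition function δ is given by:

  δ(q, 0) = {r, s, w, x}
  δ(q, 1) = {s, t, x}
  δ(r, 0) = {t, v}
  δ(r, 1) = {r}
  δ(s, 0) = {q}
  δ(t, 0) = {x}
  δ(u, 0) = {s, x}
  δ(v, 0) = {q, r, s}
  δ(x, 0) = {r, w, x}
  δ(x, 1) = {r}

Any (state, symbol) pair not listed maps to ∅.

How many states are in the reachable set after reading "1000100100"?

7

Start in {q}.
Read '1': q→{s, t, x}; now {s, t, x}.
Read '0': s→{q}, t→{x}, x→{r, w, x}; now {q, r, w, x}.
Read '0': q→{r, s, w, x}, r→{t, v}, w→∅, x→{r, w, x}; now {r, s, t, v, w, x}.
Read '0': r→{t, v}, s→{q}, t→{x}, v→{q, r, s}, w→∅, x→{r, w, x}; now {q, r, s, t, v, w, x}.
Read '1': q→{s, t, x}, r→{r}, s→∅, t→∅, v→∅, w→∅, x→{r}; now {r, s, t, x}.
Read '0': r→{t, v}, s→{q}, t→{x}, x→{r, w, x}; now {q, r, t, v, w, x}.
Read '0': q→{r, s, w, x}, r→{t, v}, t→{x}, v→{q, r, s}, w→∅, x→{r, w, x}; now {q, r, s, t, v, w, x}.
Read '1': q→{s, t, x}, r→{r}, s→∅, t→∅, v→∅, w→∅, x→{r}; now {r, s, t, x}.
Read '0': r→{t, v}, s→{q}, t→{x}, x→{r, w, x}; now {q, r, t, v, w, x}.
Read '0': q→{r, s, w, x}, r→{t, v}, t→{x}, v→{q, r, s}, w→∅, x→{r, w, x}; now {q, r, s, t, v, w, x}.
That set has 7 states.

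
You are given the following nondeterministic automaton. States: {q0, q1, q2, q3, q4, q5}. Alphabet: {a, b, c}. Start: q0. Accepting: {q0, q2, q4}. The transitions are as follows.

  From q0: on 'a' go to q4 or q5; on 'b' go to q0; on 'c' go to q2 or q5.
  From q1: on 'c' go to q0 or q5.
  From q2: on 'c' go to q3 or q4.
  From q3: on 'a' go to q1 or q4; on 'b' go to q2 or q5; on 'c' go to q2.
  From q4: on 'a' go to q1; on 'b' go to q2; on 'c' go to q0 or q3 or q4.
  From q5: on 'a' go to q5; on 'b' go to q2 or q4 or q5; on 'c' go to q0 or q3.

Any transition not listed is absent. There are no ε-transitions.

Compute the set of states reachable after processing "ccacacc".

{q0, q2, q3, q4, q5}

Start in {q0}.
Read 'c': {q0} → {q2, q5}.
Read 'c': {q2, q5} → {q0, q3, q4}.
Read 'a': {q0, q3, q4} → {q1, q4, q5}.
Read 'c': {q1, q4, q5} → {q0, q3, q4, q5}.
Read 'a': {q0, q3, q4, q5} → {q1, q4, q5}.
Read 'c': {q1, q4, q5} → {q0, q3, q4, q5}.
Read 'c': {q0, q3, q4, q5} → {q0, q2, q3, q4, q5}.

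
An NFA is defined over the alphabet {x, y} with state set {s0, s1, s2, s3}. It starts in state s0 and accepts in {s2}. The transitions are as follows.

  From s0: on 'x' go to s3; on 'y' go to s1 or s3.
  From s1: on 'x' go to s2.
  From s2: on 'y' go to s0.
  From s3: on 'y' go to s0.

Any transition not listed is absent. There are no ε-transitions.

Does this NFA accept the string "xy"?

No

Start in {s0}.
Read 'x': {s0} → {s3}.
Read 'y': {s3} → {s0}.
The final set {s0} contains no accepting state.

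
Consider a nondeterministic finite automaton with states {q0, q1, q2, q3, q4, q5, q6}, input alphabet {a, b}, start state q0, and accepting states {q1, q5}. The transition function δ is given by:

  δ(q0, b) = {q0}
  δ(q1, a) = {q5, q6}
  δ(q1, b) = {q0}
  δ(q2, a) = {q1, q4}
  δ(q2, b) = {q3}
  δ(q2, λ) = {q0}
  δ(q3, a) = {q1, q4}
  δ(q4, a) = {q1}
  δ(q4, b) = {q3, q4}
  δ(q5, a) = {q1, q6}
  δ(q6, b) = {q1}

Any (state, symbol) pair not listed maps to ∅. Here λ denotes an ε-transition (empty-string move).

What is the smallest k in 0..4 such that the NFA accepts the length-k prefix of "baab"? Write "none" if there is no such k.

none

Start in {q0}.
Read 'b': {q0} → {q0}.
Read 'a': {q0} → ∅.
The set is empty and remains empty for the remaining 2 symbols.
No reachable set along the way intersects F.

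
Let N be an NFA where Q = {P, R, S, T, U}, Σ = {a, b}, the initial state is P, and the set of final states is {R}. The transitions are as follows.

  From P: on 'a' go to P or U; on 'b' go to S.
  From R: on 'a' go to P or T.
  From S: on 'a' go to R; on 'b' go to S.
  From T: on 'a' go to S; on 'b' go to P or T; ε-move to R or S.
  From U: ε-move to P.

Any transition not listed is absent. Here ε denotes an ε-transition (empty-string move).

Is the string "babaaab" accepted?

No

Start in {P}.
Read 'b': {P} → {S}.
Read 'a': {S} → {R}.
Read 'b': {R} → ∅.
The set is empty and remains empty for the remaining 4 symbols.
The final set ∅ contains no accepting state.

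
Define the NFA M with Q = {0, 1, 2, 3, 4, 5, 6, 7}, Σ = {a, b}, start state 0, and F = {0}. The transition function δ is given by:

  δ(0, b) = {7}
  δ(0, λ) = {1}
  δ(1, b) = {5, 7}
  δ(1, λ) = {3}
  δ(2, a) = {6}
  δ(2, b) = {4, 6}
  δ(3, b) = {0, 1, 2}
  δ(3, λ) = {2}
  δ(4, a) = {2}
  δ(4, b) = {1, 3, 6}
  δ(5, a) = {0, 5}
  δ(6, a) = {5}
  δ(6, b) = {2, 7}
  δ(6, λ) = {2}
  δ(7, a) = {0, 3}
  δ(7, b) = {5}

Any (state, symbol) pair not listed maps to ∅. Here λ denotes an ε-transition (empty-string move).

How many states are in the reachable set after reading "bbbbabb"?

Start: ε-closure({0}) = {0, 1, 2, 3}.
Read 'b': {0, 1, 2, 3} → {0, 1, 2, 3, 4, 5, 6, 7}.
Read 'b': {0, 1, 2, 3, 4, 5, 6, 7} → {0, 1, 2, 3, 4, 5, 6, 7}.
Read 'b': {0, 1, 2, 3, 4, 5, 6, 7} → {0, 1, 2, 3, 4, 5, 6, 7}.
Read 'b': {0, 1, 2, 3, 4, 5, 6, 7} → {0, 1, 2, 3, 4, 5, 6, 7}.
Read 'a': {0, 1, 2, 3, 4, 5, 6, 7} → {0, 1, 2, 3, 5, 6}.
Read 'b': {0, 1, 2, 3, 5, 6} → {0, 1, 2, 3, 4, 5, 6, 7}.
Read 'b': {0, 1, 2, 3, 4, 5, 6, 7} → {0, 1, 2, 3, 4, 5, 6, 7}.
That set has 8 states.

8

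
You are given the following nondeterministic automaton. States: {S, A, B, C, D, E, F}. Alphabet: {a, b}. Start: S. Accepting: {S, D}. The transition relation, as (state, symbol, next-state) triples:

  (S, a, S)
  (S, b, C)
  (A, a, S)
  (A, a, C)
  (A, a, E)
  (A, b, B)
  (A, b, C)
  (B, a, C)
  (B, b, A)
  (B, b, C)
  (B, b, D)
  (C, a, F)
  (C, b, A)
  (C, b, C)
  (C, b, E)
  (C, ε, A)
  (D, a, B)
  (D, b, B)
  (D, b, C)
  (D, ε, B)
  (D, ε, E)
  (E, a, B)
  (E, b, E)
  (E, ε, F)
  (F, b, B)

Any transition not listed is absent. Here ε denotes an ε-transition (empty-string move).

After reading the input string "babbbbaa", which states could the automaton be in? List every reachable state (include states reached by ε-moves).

{S, A, B, C, E, F}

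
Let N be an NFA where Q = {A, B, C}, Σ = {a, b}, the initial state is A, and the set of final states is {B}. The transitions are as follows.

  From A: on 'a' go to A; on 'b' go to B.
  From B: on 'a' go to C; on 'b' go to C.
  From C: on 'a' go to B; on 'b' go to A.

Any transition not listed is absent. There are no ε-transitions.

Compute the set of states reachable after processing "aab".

{B}

Start in {A}.
Read 'a': A→{A}; now {A}.
Read 'a': A→{A}; now {A}.
Read 'b': A→{B}; now {B}.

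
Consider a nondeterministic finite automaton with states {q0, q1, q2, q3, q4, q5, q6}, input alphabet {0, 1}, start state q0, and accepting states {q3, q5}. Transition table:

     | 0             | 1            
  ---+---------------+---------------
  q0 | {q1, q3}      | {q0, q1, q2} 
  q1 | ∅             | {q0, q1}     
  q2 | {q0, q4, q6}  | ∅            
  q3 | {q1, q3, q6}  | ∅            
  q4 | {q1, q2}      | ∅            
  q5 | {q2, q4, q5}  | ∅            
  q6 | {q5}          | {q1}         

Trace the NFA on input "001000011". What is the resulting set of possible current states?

Start in {q0}.
Read '0': {q0} → {q1, q3}.
Read '0': {q1, q3} → {q1, q3, q6}.
Read '1': {q1, q3, q6} → {q0, q1}.
Read '0': {q0, q1} → {q1, q3}.
Read '0': {q1, q3} → {q1, q3, q6}.
Read '0': {q1, q3, q6} → {q1, q3, q5, q6}.
Read '0': {q1, q3, q5, q6} → {q1, q2, q3, q4, q5, q6}.
Read '1': {q1, q2, q3, q4, q5, q6} → {q0, q1}.
Read '1': {q0, q1} → {q0, q1, q2}.

{q0, q1, q2}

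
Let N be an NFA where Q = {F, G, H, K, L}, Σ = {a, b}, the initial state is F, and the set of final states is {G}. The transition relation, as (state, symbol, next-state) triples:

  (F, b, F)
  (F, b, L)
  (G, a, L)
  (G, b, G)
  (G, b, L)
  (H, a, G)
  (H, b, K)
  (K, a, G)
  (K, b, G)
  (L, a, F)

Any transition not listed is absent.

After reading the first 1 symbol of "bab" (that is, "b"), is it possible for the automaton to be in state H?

No

Start in {F}.
Read 'b': F→{F, L}; now {F, L}.
State H is not in {F, L}.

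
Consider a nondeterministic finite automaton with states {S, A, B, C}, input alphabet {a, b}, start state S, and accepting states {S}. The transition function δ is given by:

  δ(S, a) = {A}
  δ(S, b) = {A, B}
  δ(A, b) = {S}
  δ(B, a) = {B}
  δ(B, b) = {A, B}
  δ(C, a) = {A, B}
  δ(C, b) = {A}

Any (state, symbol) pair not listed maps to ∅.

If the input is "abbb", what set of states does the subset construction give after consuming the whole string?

Start in {S}.
Read 'a': {S} → {A}.
Read 'b': {A} → {S}.
Read 'b': {S} → {A, B}.
Read 'b': {A, B} → {S, A, B}.

{S, A, B}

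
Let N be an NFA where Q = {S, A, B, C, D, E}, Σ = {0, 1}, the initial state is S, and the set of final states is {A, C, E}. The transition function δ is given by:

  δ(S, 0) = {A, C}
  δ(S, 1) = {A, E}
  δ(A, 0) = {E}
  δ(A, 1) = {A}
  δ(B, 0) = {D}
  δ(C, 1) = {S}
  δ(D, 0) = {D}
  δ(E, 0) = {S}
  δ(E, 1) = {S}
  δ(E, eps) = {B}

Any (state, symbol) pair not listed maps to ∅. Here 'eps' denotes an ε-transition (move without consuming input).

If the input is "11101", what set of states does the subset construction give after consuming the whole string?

Start in {S}.
Read '1': {S} → {A, B, E}.
Read '1': {A, B, E} → {S, A}.
Read '1': {S, A} → {A, B, E}.
Read '0': {A, B, E} → {S, B, D, E}.
Read '1': {S, B, D, E} → {S, A, B, E}.

{S, A, B, E}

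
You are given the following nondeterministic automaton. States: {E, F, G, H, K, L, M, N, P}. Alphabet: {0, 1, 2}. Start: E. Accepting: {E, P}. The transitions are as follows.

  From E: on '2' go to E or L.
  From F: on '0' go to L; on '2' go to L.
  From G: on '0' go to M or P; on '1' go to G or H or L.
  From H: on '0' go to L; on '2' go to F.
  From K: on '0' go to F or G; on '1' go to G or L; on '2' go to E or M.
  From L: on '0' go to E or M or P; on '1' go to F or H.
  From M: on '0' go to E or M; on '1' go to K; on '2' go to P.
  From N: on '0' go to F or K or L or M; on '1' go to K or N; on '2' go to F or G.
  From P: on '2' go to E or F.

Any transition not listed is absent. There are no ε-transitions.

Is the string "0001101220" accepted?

Start in {E}.
Read '0': E→∅; now ∅.
The set is empty and remains empty for the remaining 9 symbols.
The final set ∅ contains no accepting state.

No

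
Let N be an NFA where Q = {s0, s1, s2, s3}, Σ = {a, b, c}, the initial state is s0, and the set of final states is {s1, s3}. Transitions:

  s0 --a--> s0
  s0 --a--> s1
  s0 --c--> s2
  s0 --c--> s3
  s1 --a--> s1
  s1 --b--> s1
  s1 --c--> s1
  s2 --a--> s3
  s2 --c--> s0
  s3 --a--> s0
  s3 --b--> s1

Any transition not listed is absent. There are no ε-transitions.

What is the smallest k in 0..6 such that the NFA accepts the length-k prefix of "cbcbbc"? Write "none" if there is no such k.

1

Start in {s0}.
Read 'c': s0→{s2, s3}; now {s2, s3}.
None of the earlier sets intersect F, but {s2, s3} does.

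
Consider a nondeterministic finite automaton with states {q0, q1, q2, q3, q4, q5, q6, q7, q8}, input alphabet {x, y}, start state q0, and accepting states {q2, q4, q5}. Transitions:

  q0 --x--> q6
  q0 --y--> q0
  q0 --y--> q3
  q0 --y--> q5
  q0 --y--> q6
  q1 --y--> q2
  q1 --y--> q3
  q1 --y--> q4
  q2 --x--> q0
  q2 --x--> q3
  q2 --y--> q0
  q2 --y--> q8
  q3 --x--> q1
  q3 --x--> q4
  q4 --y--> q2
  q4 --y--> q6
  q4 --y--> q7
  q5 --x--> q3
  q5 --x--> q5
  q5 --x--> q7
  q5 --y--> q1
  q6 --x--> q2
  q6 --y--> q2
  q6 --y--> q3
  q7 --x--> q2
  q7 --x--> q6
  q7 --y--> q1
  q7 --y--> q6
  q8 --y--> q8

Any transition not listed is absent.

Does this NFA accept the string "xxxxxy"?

Start in {q0}.
Read 'x': q0→{q6}; now {q6}.
Read 'x': q6→{q2}; now {q2}.
Read 'x': q2→{q0, q3}; now {q0, q3}.
Read 'x': q0→{q6}, q3→{q1, q4}; now {q1, q4, q6}.
Read 'x': q1→∅, q4→∅, q6→{q2}; now {q2}.
Read 'y': q2→{q0, q8}; now {q0, q8}.
The final set {q0, q8} contains no accepting state.

No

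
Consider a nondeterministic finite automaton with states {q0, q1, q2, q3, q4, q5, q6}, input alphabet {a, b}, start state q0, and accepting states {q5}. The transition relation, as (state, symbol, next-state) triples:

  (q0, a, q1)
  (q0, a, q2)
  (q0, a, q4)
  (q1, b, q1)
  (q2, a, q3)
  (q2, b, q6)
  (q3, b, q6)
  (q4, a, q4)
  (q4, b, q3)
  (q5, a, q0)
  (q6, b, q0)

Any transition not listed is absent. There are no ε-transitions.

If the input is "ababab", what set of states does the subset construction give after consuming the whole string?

Start in {q0}.
Read 'a': q0→{q1, q2, q4}; now {q1, q2, q4}.
Read 'b': q1→{q1}, q2→{q6}, q4→{q3}; now {q1, q3, q6}.
Read 'a': q1→∅, q3→∅, q6→∅; now ∅.
The set is empty and remains empty for the remaining 3 symbols.

∅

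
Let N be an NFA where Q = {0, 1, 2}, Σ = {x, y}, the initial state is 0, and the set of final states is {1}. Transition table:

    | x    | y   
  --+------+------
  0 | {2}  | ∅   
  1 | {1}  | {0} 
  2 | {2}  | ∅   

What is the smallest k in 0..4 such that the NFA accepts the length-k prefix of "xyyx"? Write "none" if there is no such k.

none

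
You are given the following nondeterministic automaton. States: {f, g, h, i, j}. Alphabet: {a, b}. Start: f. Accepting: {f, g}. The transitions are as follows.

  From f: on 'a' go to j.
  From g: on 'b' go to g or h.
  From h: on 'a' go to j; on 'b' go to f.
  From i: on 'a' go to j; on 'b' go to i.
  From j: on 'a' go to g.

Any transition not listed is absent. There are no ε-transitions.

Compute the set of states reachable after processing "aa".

Start in {f}.
Read 'a': f→{j}; now {j}.
Read 'a': j→{g}; now {g}.

{g}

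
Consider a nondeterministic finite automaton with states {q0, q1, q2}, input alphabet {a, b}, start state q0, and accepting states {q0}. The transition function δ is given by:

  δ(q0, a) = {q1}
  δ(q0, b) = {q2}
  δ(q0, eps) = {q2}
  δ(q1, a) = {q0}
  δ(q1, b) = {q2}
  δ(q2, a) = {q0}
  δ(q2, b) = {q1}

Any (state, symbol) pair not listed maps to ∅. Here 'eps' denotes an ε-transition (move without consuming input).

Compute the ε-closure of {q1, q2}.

{q1, q2}

Begin with {q1, q2}.
No ε-moves leave this set, so the closure equals the set itself.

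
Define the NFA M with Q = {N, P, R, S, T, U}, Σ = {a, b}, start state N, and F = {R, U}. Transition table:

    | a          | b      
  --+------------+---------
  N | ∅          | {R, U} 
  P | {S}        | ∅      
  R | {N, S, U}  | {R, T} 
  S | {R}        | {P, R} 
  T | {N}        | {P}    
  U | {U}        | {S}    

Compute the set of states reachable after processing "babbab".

Start in {N}.
Read 'b': N→{R, U}; now {R, U}.
Read 'a': R→{N, S, U}, U→{U}; now {N, S, U}.
Read 'b': N→{R, U}, S→{P, R}, U→{S}; now {P, R, S, U}.
Read 'b': P→∅, R→{R, T}, S→{P, R}, U→{S}; now {P, R, S, T}.
Read 'a': P→{S}, R→{N, S, U}, S→{R}, T→{N}; now {N, R, S, U}.
Read 'b': N→{R, U}, R→{R, T}, S→{P, R}, U→{S}; now {P, R, S, T, U}.

{P, R, S, T, U}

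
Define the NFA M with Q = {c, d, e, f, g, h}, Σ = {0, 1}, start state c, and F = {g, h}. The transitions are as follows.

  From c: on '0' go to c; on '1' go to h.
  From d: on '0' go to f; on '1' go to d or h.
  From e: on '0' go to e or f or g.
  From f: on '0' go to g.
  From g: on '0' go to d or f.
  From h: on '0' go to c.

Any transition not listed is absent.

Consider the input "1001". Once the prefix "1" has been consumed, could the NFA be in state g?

Start in {c}.
Read '1': {c} → {h}.
State g is not in {h}.

No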